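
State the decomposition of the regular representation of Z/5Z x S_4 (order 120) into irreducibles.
Each irreducible V_i of dimension d_i appears with multiplicity d_i, i.e. rho_reg = (direct sum over all irreducibles V_i) d_i V_i. The irreducible dimensions for Z/5Z x S_4 are 1, 1, 1, 1, 1, 1, 1, 1, 1, 1, 2, 2, 2, 2, 2, 3, 3, 3, 3, 3, 3, 3, 3, 3, 3: 10 irreducibles of dimension 1, each with multiplicity 1; 5 irreducibles of dimension 2, each with multiplicity 2; 10 irreducibles of dimension 3, each with multiplicity 3. Total dimension 10*1*1 + 5*2*2 + 10*3*3 = 120 = |G|.

Reasoning: General theorem: in the regular representation of a finite group G, each irreducible appears with multiplicity equal to its dimension. Check: dim(rho_reg) = sum d_i^2 = 1 + 1 + 1 + 1 + 1 + 1 + 1 + 1 + 1 + 1 + 4 + 4 + 4 + 4 + 4 + 9 + 9 + 9 + 9 + 9 + 9 + 9 + 9 + 9 + 9 = 120 = |G|.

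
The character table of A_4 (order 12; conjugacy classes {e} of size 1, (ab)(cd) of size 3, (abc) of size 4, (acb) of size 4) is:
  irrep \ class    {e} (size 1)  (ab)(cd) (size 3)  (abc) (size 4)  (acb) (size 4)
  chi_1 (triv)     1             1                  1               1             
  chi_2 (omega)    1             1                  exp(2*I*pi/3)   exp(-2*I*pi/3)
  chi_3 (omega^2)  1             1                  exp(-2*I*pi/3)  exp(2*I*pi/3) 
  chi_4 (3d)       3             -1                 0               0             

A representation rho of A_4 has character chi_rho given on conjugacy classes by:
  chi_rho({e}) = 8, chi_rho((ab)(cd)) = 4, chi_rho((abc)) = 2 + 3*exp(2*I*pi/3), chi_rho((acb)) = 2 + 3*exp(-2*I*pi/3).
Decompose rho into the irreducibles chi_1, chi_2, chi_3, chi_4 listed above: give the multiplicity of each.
Multiplicities: chi_1: 2, chi_2: 3, chi_3: 0, chi_4: 1.

Proof sketch: Use <chi_rho, chi> = (1/|G|) sum_C |C| * chi_rho(C) * conj(chi(C)) with |G| = 12 for each irreducible chi in the table:
  <chi_rho, chi_1> = (1/12)[1*(8)*conj(1) + 3*(4)*conj(1) + 4*(2 + 3*exp(2*I*pi/3))*conj(1) + 4*(2 + 3*exp(-2*I*pi/3))*conj(1)]
      = (1/12)[(8) + (12) + (8 + 12*exp(2*I*pi/3)) + (8 + 12*exp(-2*I*pi/3))] = 24/12 = 2
  <chi_rho, chi_2> = (1/12)[1*(8)*conj(1) + 3*(4)*conj(1) + 4*(2 + 3*exp(2*I*pi/3))*conj(exp(2*I*pi/3)) + 4*(2 + 3*exp(-2*I*pi/3))*conj(exp(-2*I*pi/3))]
      = (1/12)[(8) + (12) + (12 + 8*exp(-2*I*pi/3)) + (12 + 8*exp(2*I*pi/3))] = 36/12 = 3
  <chi_rho, chi_3> = (1/12)[1*(8)*conj(1) + 3*(4)*conj(1) + 4*(2 + 3*exp(2*I*pi/3))*conj(exp(-2*I*pi/3)) + 4*(2 + 3*exp(-2*I*pi/3))*conj(exp(2*I*pi/3))]
      = (1/12)[(8) + (12) + (12*exp(-2*I*pi/3) + 8*exp(2*I*pi/3)) + (8*exp(-2*I*pi/3) + 12*exp(2*I*pi/3))] = 0/12 = 0
  <chi_rho, chi_4> = (1/12)[1*(8)*conj(3) + 3*(4)*conj(-1) + 4*(2 + 3*exp(2*I*pi/3))*conj(0) + 4*(2 + 3*exp(-2*I*pi/3))*conj(0)]
      = (1/12)[(24) + (-12) + (0) + (0)] = 12/12 = 1
(Exp terms are combined using exp(i*s)*conj(exp(i*t)) = exp(i*(s-t)), and sums of them are collapsed using the identity that for every m > 1 the m distinct m-th roots of unity sum to 0, e.g. 1 + exp(2*I*pi/3) + exp(-2*I*pi/3) = 0.)
Dimension check: dim(rho) = sum (mult * dim) = 2*1 + 3*1 + 0*1 + 1*3 = 8 = chi_rho(e) = 8.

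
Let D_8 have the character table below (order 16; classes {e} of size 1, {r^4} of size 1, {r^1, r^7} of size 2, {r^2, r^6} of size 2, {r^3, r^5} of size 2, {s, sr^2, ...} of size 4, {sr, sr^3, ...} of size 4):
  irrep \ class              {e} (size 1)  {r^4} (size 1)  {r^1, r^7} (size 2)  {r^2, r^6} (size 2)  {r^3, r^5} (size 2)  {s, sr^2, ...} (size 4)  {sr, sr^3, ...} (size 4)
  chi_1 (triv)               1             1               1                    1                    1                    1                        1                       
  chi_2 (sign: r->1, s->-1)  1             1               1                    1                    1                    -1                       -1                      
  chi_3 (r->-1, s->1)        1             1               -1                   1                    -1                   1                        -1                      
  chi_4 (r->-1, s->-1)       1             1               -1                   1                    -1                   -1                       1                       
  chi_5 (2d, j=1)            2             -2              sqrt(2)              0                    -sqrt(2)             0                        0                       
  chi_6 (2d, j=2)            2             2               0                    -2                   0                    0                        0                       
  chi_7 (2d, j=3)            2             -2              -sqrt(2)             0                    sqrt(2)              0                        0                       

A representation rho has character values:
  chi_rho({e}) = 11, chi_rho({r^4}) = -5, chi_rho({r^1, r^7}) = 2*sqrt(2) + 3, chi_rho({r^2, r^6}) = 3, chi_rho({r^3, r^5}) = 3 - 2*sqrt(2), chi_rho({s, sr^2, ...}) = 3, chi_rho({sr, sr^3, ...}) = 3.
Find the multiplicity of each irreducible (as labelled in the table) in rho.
Multiplicities: chi_1: 3, chi_2: 0, chi_3: 0, chi_4: 0, chi_5: 3, chi_6: 0, chi_7: 1.

Solution. Use <chi_rho, chi> = (1/|G|) sum_C |C| * chi_rho(C) * conj(chi(C)) with |G| = 16 for each irreducible chi in the table:
  <chi_rho, chi_1> = (1/16)[1*(11)*conj(1) + 1*(-5)*conj(1) + 2*(2*sqrt(2) + 3)*conj(1) + 2*(3)*conj(1) + 2*(3 - 2*sqrt(2))*conj(1) + 4*(3)*conj(1) + 4*(3)*conj(1)]
      = (1/16)[(11) + (-5) + (4*sqrt(2) + 6) + (6) + (6 - 4*sqrt(2)) + (12) + (12)] = 48/16 = 3
  <chi_rho, chi_2> = (1/16)[1*(11)*conj(1) + 1*(-5)*conj(1) + 2*(2*sqrt(2) + 3)*conj(1) + 2*(3)*conj(1) + 2*(3 - 2*sqrt(2))*conj(1) + 4*(3)*conj(-1) + 4*(3)*conj(-1)]
      = (1/16)[(11) + (-5) + (4*sqrt(2) + 6) + (6) + (6 - 4*sqrt(2)) + (-12) + (-12)] = 0/16 = 0
  <chi_rho, chi_3> = (1/16)[1*(11)*conj(1) + 1*(-5)*conj(1) + 2*(2*sqrt(2) + 3)*conj(-1) + 2*(3)*conj(1) + 2*(3 - 2*sqrt(2))*conj(-1) + 4*(3)*conj(1) + 4*(3)*conj(-1)]
      = (1/16)[(11) + (-5) + (-6 - 4*sqrt(2)) + (6) + (-6 + 4*sqrt(2)) + (12) + (-12)] = 0/16 = 0
  <chi_rho, chi_4> = (1/16)[1*(11)*conj(1) + 1*(-5)*conj(1) + 2*(2*sqrt(2) + 3)*conj(-1) + 2*(3)*conj(1) + 2*(3 - 2*sqrt(2))*conj(-1) + 4*(3)*conj(-1) + 4*(3)*conj(1)]
      = (1/16)[(11) + (-5) + (-6 - 4*sqrt(2)) + (6) + (-6 + 4*sqrt(2)) + (-12) + (12)] = 0/16 = 0
  <chi_rho, chi_5> = (1/16)[1*(11)*conj(2) + 1*(-5)*conj(-2) + 2*(2*sqrt(2) + 3)*conj(sqrt(2)) + 2*(3)*conj(0) + 2*(3 - 2*sqrt(2))*conj(-sqrt(2)) + 4*(3)*conj(0) + 4*(3)*conj(0)]
      = (1/16)[(22) + (10) + (8 + 6*sqrt(2)) + (0) + (8 - 6*sqrt(2)) + (0) + (0)] = 48/16 = 3
  <chi_rho, chi_6> = (1/16)[1*(11)*conj(2) + 1*(-5)*conj(2) + 2*(2*sqrt(2) + 3)*conj(0) + 2*(3)*conj(-2) + 2*(3 - 2*sqrt(2))*conj(0) + 4*(3)*conj(0) + 4*(3)*conj(0)]
      = (1/16)[(22) + (-10) + (0) + (-12) + (0) + (0) + (0)] = 0/16 = 0
  <chi_rho, chi_7> = (1/16)[1*(11)*conj(2) + 1*(-5)*conj(-2) + 2*(2*sqrt(2) + 3)*conj(-sqrt(2)) + 2*(3)*conj(0) + 2*(3 - 2*sqrt(2))*conj(sqrt(2)) + 4*(3)*conj(0) + 4*(3)*conj(0)]
      = (1/16)[(22) + (10) + (-6*sqrt(2) - 8) + (0) + (-8 + 6*sqrt(2)) + (0) + (0)] = 16/16 = 1
Dimension check: dim(rho) = sum (mult * dim) = 3*1 + 0*1 + 0*1 + 0*1 + 3*2 + 0*2 + 1*2 = 11 = chi_rho(e) = 11.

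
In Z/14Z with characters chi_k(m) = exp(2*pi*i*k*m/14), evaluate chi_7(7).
chi_7(7) = zeta_14^49 = -1

Why: chi_7(7) = zeta_14^(7*7) = zeta_14^49. Since zeta_14^14 = 1, this equals zeta_14^7 = exp(2*pi*i*7/14) = -1.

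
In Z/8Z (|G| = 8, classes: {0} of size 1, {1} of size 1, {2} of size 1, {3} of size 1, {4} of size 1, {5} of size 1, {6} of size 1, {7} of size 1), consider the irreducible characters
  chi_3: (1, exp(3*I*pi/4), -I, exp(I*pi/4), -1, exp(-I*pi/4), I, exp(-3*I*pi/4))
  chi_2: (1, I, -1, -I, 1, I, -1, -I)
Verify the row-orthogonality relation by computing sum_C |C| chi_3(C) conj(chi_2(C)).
Sum = 0; so <chi_3, chi_2> = 0 (distinct irreducibles are orthogonal).

Reasoning: Compute term by term over conjugacy classes (|C| * chi_3(C) * conj(chi_2(C))):
  1*(1)*conj(1) + 1*(exp(3*I*pi/4))*conj(I) + 1*(-I)*conj(-1) + 1*(exp(I*pi/4))*conj(-I) + 1*(-1)*conj(1) + 1*(exp(-I*pi/4))*conj(I) + 1*(I)*conj(-1) + 1*(exp(-3*I*pi/4))*conj(-I)
  = (1) + (-exp(-3*I*pi/4)) + (I) + (exp(3*I*pi/4)) + (-1) + (-exp(I*pi/4)) + (-I) + (exp(-I*pi/4))
  = 0.
(Exp terms are combined using exp(i*s)*conj(exp(i*t)) = exp(i*(s-t)), and sums of them are collapsed using the identity that for every m > 1 the m distinct m-th roots of unity sum to 0, e.g. 1 + exp(2*I*pi/3) + exp(-2*I*pi/3) = 0.)
Dividing by |G| = 8 gives 0/8 = 0, matching the row-orthogonality relation <chi_3, chi_2> = [chi_3 = chi_2].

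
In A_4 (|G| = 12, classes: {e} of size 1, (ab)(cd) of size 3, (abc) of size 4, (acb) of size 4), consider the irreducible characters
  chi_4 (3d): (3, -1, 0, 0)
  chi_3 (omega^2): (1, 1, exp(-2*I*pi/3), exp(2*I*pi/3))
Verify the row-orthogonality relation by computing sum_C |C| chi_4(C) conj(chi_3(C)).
Sum = 0; so <chi_4, chi_3> = 0 (distinct irreducibles are orthogonal).

Solution. Compute term by term over conjugacy classes (|C| * chi_4(C) * conj(chi_3(C))):
  1*(3)*conj(1) + 3*(-1)*conj(1) + 4*(0)*conj(exp(-2*I*pi/3)) + 4*(0)*conj(exp(2*I*pi/3))
  = (3) + (-3) + (0) + (0)
  = 0.
(Exp terms are combined using exp(i*s)*conj(exp(i*t)) = exp(i*(s-t)), and sums of them are collapsed using the identity that for every m > 1 the m distinct m-th roots of unity sum to 0, e.g. 1 + exp(2*I*pi/3) + exp(-2*I*pi/3) = 0.)
Dividing by |G| = 12 gives 0/12 = 0, matching the row-orthogonality relation <chi_4, chi_3> = [chi_4 = chi_3].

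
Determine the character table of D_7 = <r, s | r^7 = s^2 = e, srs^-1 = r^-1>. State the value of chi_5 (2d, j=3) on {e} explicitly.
Conjugacy classes: {e} of size 1, {r^1, r^6} of size 2, {r^2, r^5} of size 2, {r^3, r^4} of size 2, {s, sr, ..., sr^6} of size 7.
Character table:
  irrep \ class              {e} (size 1)  {r^1, r^6} (size 2)  {r^2, r^5} (size 2)  {r^3, r^4} (size 2)  {s, sr, ..., sr^6} (size 7)
  chi_1 (triv)               1             1                    1                    1                    1                          
  chi_2 (sign: r->1, s->-1)  1             1                    1                    1                    -1                         
  chi_3 (2d, j=1)            2             2*cos(2*pi/7)        -2*cos(3*pi/7)       -2*cos(pi/7)         0                          
  chi_4 (2d, j=2)            2             -2*cos(3*pi/7)       -2*cos(pi/7)         2*cos(2*pi/7)        0                          
  chi_5 (2d, j=3)            2             -2*cos(pi/7)         2*cos(2*pi/7)        -2*cos(3*pi/7)       0                          

Spot check: chi_5 (2d, j=3) on {e} = 2.

Solution. D_7 has order 2*7 = 14 with 5 conjugacy classes, hence 5 irreducibles. Sum of squared dims 1 + 1 + 4 + 4 + 4 = 14 = |G|. Linear characters come from the abelianisation; the 2-dimensional irreps have character r^k -> 2*cos(2*pi*j*k/7), reflections -> 0.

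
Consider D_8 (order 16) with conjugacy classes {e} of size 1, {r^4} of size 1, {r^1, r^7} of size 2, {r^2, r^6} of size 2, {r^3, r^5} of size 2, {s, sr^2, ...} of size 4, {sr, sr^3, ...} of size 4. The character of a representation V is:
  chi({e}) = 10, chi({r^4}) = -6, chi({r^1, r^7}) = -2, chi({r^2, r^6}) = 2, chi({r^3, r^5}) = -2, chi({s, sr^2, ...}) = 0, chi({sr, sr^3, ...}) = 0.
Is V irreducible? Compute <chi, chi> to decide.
Not irreducible (reducible): <chi, chi> = 10 > 1.

<chi, chi> = (1/|G|) sum_C |C| * |chi(C)|^2 = (1/16)[1*|10|^2 + 1*|-6|^2 + 2*|-2|^2 + 2*|2|^2 + 2*|-2|^2 + 4*|0|^2 + 4*|0|^2]
  = (1/16)[(100) + (36) + (8) + (8) + (8) + (0) + (0)] = 160/16 = 10.
A character is irreducible iff <chi, chi> = 1, so this representation is reducible.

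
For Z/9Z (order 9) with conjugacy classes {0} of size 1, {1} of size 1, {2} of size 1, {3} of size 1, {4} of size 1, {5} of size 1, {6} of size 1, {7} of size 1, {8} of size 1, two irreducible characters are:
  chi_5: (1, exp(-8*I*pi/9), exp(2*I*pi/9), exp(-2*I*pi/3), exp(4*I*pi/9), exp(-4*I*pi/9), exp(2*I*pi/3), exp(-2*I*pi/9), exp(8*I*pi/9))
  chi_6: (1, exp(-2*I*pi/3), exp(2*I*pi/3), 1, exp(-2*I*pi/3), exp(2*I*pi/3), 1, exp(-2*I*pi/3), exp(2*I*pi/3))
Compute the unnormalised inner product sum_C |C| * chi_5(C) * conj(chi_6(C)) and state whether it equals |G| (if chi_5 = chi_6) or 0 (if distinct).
Sum = 0; so <chi_5, chi_6> = 0 (distinct irreducibles are orthogonal).

Compute term by term over conjugacy classes (|C| * chi_5(C) * conj(chi_6(C))):
  1*(1)*conj(1) + 1*(exp(-8*I*pi/9))*conj(exp(-2*I*pi/3)) + 1*(exp(2*I*pi/9))*conj(exp(2*I*pi/3)) + 1*(exp(-2*I*pi/3))*conj(1) + 1*(exp(4*I*pi/9))*conj(exp(-2*I*pi/3)) + 1*(exp(-4*I*pi/9))*conj(exp(2*I*pi/3)) + 1*(exp(2*I*pi/3))*conj(1) + 1*(exp(-2*I*pi/9))*conj(exp(-2*I*pi/3)) + 1*(exp(8*I*pi/9))*conj(exp(2*I*pi/3))
  = (1) + (exp(-2*I*pi/9)) + (exp(-4*I*pi/9)) + (exp(-2*I*pi/3)) + (exp(-8*I*pi/9)) + (exp(8*I*pi/9)) + (exp(2*I*pi/3)) + (exp(4*I*pi/9)) + (exp(2*I*pi/9))
  = 0.
(Exp terms are combined using exp(i*s)*conj(exp(i*t)) = exp(i*(s-t)), and sums of them are collapsed using the identity that for every m > 1 the m distinct m-th roots of unity sum to 0, e.g. 1 + exp(2*I*pi/3) + exp(-2*I*pi/3) = 0.)
Dividing by |G| = 9 gives 0/9 = 0, matching the row-orthogonality relation <chi_5, chi_6> = [chi_5 = chi_6].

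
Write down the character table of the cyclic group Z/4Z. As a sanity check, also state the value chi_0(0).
Character table of Z/4Z (irreps indexed chi_0,...,chi_3 with chi_k(m) = zeta_4^(k*m), zeta_4 = exp(2*pi*i/4)):
  irrep \ class  {0} (size 1)  {1} (size 1)  {2} (size 1)  {3} (size 1)
  chi_0          1             1             1             1           
  chi_1          1             I             -1            -I          
  chi_2          1             -1            1             -1          
  chi_3          1             -I            -1            I           

Spot check: chi_0(0) = zeta_4^(0*0) = zeta_4^0 = 1.

Justification: Z/4Z is abelian, so all 4 irreducible complex representations are 1-dimensional. They are given by chi_k(m) = zeta_4^(k*m) for k = 0,...,3. Row orthogonality: sum_m chi_k(m) conj(chi_l(m)) = 4 * [k = l].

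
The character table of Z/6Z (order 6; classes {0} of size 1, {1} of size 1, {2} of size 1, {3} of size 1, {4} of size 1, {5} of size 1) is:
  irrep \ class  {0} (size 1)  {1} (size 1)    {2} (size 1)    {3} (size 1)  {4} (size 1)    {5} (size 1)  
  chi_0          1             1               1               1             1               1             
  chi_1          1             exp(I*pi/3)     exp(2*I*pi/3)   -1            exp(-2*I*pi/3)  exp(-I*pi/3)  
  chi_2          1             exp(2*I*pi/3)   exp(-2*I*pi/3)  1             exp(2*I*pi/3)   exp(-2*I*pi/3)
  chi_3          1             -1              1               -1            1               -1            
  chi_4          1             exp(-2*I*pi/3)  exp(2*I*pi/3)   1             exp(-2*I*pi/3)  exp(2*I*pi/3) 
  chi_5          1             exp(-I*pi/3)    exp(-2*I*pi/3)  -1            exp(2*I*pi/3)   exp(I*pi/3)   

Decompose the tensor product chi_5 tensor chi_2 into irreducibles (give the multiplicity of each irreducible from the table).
chi_5 tensor chi_2 = chi_1 (all other irreducibles have multiplicity 0).

Argument: The character of a tensor product is the pointwise product (chi_5 * chi_2)(C) = chi_5(C) * chi_2(C):
  {0}: (1)*(1), {1}: (exp(-I*pi/3))*(exp(2*I*pi/3)), {2}: (exp(-2*I*pi/3))*(exp(-2*I*pi/3)), {3}: (-1)*(1), {4}: (exp(2*I*pi/3))*(exp(2*I*pi/3)), {5}: (exp(I*pi/3))*(exp(-2*I*pi/3))
so (chi_5 * chi_2) takes values
  {0} -> 1, {1} -> exp(I*pi/3), {2} -> exp(2*I*pi/3), {3} -> -1, {4} -> exp(-2*I*pi/3), {5} -> exp(-I*pi/3).
Now take the inner product of this character with each irreducible chi from the table, <chi_5*chi_2, chi> = (1/6) sum_C |C| (chi_5*chi_2)(C) conj(chi(C)):
  <chi_5*chi_2, chi_0> = (1/6)[1*(1)*conj(1) + 1*(exp(I*pi/3))*conj(1) + 1*(exp(2*I*pi/3))*conj(1) + 1*(-1)*conj(1) + 1*(exp(-2*I*pi/3))*conj(1) + 1*(exp(-I*pi/3))*conj(1)]
      = (1/6)[(1) + (exp(I*pi/3)) + (exp(2*I*pi/3)) + (-1) + (exp(-2*I*pi/3)) + (exp(-I*pi/3))] = 0/6 = 0
  <chi_5*chi_2, chi_1> = (1/6)[1*(1)*conj(1) + 1*(exp(I*pi/3))*conj(exp(I*pi/3)) + 1*(exp(2*I*pi/3))*conj(exp(2*I*pi/3)) + 1*(-1)*conj(-1) + 1*(exp(-2*I*pi/3))*conj(exp(-2*I*pi/3)) + 1*(exp(-I*pi/3))*conj(exp(-I*pi/3))]
      = (1/6)[(1) + (1) + (1) + (1) + (1) + (1)] = 6/6 = 1
  <chi_5*chi_2, chi_2> = (1/6)[1*(1)*conj(1) + 1*(exp(I*pi/3))*conj(exp(2*I*pi/3)) + 1*(exp(2*I*pi/3))*conj(exp(-2*I*pi/3)) + 1*(-1)*conj(1) + 1*(exp(-2*I*pi/3))*conj(exp(2*I*pi/3)) + 1*(exp(-I*pi/3))*conj(exp(-2*I*pi/3))]
      = (1/6)[(1) + (exp(-I*pi/3)) + (exp(-2*I*pi/3)) + (-1) + (exp(2*I*pi/3)) + (exp(I*pi/3))] = 0/6 = 0
  <chi_5*chi_2, chi_3> = (1/6)[1*(1)*conj(1) + 1*(exp(I*pi/3))*conj(-1) + 1*(exp(2*I*pi/3))*conj(1) + 1*(-1)*conj(-1) + 1*(exp(-2*I*pi/3))*conj(1) + 1*(exp(-I*pi/3))*conj(-1)]
      = (1/6)[(1) + (-exp(I*pi/3)) + (exp(2*I*pi/3)) + (1) + (exp(-2*I*pi/3)) + (-exp(-I*pi/3))] = 0/6 = 0
  <chi_5*chi_2, chi_4> = (1/6)[1*(1)*conj(1) + 1*(exp(I*pi/3))*conj(exp(-2*I*pi/3)) + 1*(exp(2*I*pi/3))*conj(exp(2*I*pi/3)) + 1*(-1)*conj(1) + 1*(exp(-2*I*pi/3))*conj(exp(-2*I*pi/3)) + 1*(exp(-I*pi/3))*conj(exp(2*I*pi/3))]
      = (1/6)[(1) + (-1) + (1) + (-1) + (1) + (-1)] = 0/6 = 0
  <chi_5*chi_2, chi_5> = (1/6)[1*(1)*conj(1) + 1*(exp(I*pi/3))*conj(exp(-I*pi/3)) + 1*(exp(2*I*pi/3))*conj(exp(-2*I*pi/3)) + 1*(-1)*conj(-1) + 1*(exp(-2*I*pi/3))*conj(exp(2*I*pi/3)) + 1*(exp(-I*pi/3))*conj(exp(I*pi/3))]
      = (1/6)[(1) + (exp(2*I*pi/3)) + (exp(-2*I*pi/3)) + (1) + (exp(2*I*pi/3)) + (exp(-2*I*pi/3))] = 0/6 = 0
(Exp terms are combined using exp(i*s)*conj(exp(i*t)) = exp(i*(s-t)), and sums of them are collapsed using the identity that for every m > 1 the m distinct m-th roots of unity sum to 0, e.g. 1 + exp(2*I*pi/3) + exp(-2*I*pi/3) = 0.)
Hence the multiplicities are chi_1: 1. Dimension check: dim(chi_5)*dim(chi_2) = 1*1 = 1 and sum (mult * dim) = 1*1 = 1.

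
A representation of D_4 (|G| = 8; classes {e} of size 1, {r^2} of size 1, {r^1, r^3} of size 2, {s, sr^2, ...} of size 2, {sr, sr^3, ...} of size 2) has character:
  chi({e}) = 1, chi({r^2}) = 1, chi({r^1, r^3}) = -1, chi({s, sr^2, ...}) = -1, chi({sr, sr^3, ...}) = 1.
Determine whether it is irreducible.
Irreducible: <chi, chi> = 1.

Justification: <chi, chi> = (1/|G|) sum_C |C| * |chi(C)|^2 = (1/8)[1*|1|^2 + 1*|1|^2 + 2*|-1|^2 + 2*|-1|^2 + 2*|1|^2]
  = (1/8)[(1) + (1) + (2) + (2) + (2)] = 8/8 = 1.
A character is irreducible iff <chi, chi> = 1, so this representation is irreducible.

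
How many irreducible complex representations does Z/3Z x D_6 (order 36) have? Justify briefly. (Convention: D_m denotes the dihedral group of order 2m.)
18

Proof sketch: The number of irreducible complex representations of a finite group equals its number of conjugacy classes. For a direct product, #classes(G x H) = #classes(G) * #classes(H). Z/3Z has 3 classes (abelian), D_6 has 6 classes, so 3 * 6 = 18, so Z/3Z x D_6 (order 36) has exactly 18 irreducible complex representations.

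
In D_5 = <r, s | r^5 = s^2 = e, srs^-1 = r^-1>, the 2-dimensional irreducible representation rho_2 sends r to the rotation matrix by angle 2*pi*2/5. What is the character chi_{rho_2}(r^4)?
chi_{rho_2}(r^4) = 2*cos(2*pi*2*4/5) = -sqrt(5)/2 - 1/2

Justification: rho_2(r^4) is rotation by angle 2*pi*2*4/5, whose trace is 2*cos(2*pi*2*4/5) = -sqrt(5)/2 - 1/2.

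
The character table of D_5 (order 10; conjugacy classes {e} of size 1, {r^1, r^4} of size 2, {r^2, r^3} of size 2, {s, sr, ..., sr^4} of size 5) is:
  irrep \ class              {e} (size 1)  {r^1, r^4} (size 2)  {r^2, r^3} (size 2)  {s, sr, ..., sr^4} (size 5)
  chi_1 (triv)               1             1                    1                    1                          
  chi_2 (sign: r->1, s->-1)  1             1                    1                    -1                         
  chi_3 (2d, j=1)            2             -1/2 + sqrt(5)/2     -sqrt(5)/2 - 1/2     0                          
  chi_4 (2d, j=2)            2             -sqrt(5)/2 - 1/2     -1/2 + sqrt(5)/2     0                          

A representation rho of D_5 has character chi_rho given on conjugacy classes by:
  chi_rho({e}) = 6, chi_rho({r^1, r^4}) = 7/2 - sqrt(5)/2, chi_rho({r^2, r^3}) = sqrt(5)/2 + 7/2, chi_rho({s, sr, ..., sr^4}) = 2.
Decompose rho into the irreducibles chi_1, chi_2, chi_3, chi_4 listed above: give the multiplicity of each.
Multiplicities: chi_1: 3, chi_2: 1, chi_3: 0, chi_4: 1.

Explanation: Use <chi_rho, chi> = (1/|G|) sum_C |C| * chi_rho(C) * conj(chi(C)) with |G| = 10 for each irreducible chi in the table:
  <chi_rho, chi_1> = (1/10)[1*(6)*conj(1) + 2*(7/2 - sqrt(5)/2)*conj(1) + 2*(sqrt(5)/2 + 7/2)*conj(1) + 5*(2)*conj(1)]
      = (1/10)[(6) + (7 - sqrt(5)) + (sqrt(5) + 7) + (10)] = 30/10 = 3
  <chi_rho, chi_2> = (1/10)[1*(6)*conj(1) + 2*(7/2 - sqrt(5)/2)*conj(1) + 2*(sqrt(5)/2 + 7/2)*conj(1) + 5*(2)*conj(-1)]
      = (1/10)[(6) + (7 - sqrt(5)) + (sqrt(5) + 7) + (-10)] = 10/10 = 1
  <chi_rho, chi_3> = (1/10)[1*(6)*conj(2) + 2*(7/2 - sqrt(5)/2)*conj(-1/2 + sqrt(5)/2) + 2*(sqrt(5)/2 + 7/2)*conj(-sqrt(5)/2 - 1/2) + 5*(2)*conj(0)]
      = (1/10)[(12) + (-6 + 4*sqrt(5)) + (-4*sqrt(5) - 6) + (0)] = 0/10 = 0
  <chi_rho, chi_4> = (1/10)[1*(6)*conj(2) + 2*(7/2 - sqrt(5)/2)*conj(-sqrt(5)/2 - 1/2) + 2*(sqrt(5)/2 + 7/2)*conj(-1/2 + sqrt(5)/2) + 5*(2)*conj(0)]
      = (1/10)[(12) + (-3*sqrt(5) - 1) + (-1 + 3*sqrt(5)) + (0)] = 10/10 = 1
Dimension check: dim(rho) = sum (mult * dim) = 3*1 + 1*1 + 0*2 + 1*2 = 6 = chi_rho(e) = 6.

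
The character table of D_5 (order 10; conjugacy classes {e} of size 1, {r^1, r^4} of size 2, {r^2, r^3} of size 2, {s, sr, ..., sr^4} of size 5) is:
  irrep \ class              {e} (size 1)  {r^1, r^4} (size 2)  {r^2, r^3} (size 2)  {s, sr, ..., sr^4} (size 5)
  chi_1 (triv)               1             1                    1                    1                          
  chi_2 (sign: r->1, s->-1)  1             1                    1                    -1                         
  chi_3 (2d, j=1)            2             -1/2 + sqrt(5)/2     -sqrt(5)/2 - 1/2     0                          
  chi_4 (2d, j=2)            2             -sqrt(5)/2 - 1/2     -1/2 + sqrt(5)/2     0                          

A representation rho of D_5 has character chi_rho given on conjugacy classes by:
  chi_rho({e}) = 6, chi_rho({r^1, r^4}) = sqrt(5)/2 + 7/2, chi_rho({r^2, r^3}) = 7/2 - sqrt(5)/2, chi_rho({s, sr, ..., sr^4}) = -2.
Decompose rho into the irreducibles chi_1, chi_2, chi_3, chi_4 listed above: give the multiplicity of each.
Multiplicities: chi_1: 1, chi_2: 3, chi_3: 1, chi_4: 0.

Justification: Use <chi_rho, chi> = (1/|G|) sum_C |C| * chi_rho(C) * conj(chi(C)) with |G| = 10 for each irreducible chi in the table:
  <chi_rho, chi_1> = (1/10)[1*(6)*conj(1) + 2*(sqrt(5)/2 + 7/2)*conj(1) + 2*(7/2 - sqrt(5)/2)*conj(1) + 5*(-2)*conj(1)]
      = (1/10)[(6) + (sqrt(5) + 7) + (7 - sqrt(5)) + (-10)] = 10/10 = 1
  <chi_rho, chi_2> = (1/10)[1*(6)*conj(1) + 2*(sqrt(5)/2 + 7/2)*conj(1) + 2*(7/2 - sqrt(5)/2)*conj(1) + 5*(-2)*conj(-1)]
      = (1/10)[(6) + (sqrt(5) + 7) + (7 - sqrt(5)) + (10)] = 30/10 = 3
  <chi_rho, chi_3> = (1/10)[1*(6)*conj(2) + 2*(sqrt(5)/2 + 7/2)*conj(-1/2 + sqrt(5)/2) + 2*(7/2 - sqrt(5)/2)*conj(-sqrt(5)/2 - 1/2) + 5*(-2)*conj(0)]
      = (1/10)[(12) + (-1 + 3*sqrt(5)) + (-3*sqrt(5) - 1) + (0)] = 10/10 = 1
  <chi_rho, chi_4> = (1/10)[1*(6)*conj(2) + 2*(sqrt(5)/2 + 7/2)*conj(-sqrt(5)/2 - 1/2) + 2*(7/2 - sqrt(5)/2)*conj(-1/2 + sqrt(5)/2) + 5*(-2)*conj(0)]
      = (1/10)[(12) + (-4*sqrt(5) - 6) + (-6 + 4*sqrt(5)) + (0)] = 0/10 = 0
Dimension check: dim(rho) = sum (mult * dim) = 1*1 + 3*1 + 1*2 + 0*2 = 6 = chi_rho(e) = 6.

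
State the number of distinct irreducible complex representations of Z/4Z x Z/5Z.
20

The number of irreducible complex representations of a finite group equals its number of conjugacy classes. Z/4Z x Z/5Z is abelian of order 20, so every element is its own conjugacy class: 20 classes, so Z/4Z x Z/5Z (order 20) has exactly 20 irreducible complex representations.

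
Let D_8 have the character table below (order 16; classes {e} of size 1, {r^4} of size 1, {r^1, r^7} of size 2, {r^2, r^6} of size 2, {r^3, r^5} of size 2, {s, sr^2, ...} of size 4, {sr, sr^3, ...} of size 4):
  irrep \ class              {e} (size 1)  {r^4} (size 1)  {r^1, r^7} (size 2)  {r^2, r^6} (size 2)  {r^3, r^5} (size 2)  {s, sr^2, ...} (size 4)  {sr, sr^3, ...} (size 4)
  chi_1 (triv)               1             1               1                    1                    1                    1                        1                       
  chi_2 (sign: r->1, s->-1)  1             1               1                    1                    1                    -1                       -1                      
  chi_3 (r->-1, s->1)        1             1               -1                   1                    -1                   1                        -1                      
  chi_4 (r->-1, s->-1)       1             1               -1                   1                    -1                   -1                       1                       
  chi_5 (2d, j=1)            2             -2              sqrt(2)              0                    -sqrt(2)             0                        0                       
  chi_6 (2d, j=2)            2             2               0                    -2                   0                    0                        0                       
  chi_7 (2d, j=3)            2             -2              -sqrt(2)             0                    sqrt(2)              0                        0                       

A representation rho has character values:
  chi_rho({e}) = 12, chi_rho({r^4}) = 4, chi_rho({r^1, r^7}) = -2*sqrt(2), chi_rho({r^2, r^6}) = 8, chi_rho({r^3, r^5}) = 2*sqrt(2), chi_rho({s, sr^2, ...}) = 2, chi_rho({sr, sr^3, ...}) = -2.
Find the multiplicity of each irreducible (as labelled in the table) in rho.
Multiplicities: chi_1: 2, chi_2: 2, chi_3: 3, chi_4: 1, chi_5: 0, chi_6: 0, chi_7: 2.

Why: Use <chi_rho, chi> = (1/|G|) sum_C |C| * chi_rho(C) * conj(chi(C)) with |G| = 16 for each irreducible chi in the table:
  <chi_rho, chi_1> = (1/16)[1*(12)*conj(1) + 1*(4)*conj(1) + 2*(-2*sqrt(2))*conj(1) + 2*(8)*conj(1) + 2*(2*sqrt(2))*conj(1) + 4*(2)*conj(1) + 4*(-2)*conj(1)]
      = (1/16)[(12) + (4) + (-4*sqrt(2)) + (16) + (4*sqrt(2)) + (8) + (-8)] = 32/16 = 2
  <chi_rho, chi_2> = (1/16)[1*(12)*conj(1) + 1*(4)*conj(1) + 2*(-2*sqrt(2))*conj(1) + 2*(8)*conj(1) + 2*(2*sqrt(2))*conj(1) + 4*(2)*conj(-1) + 4*(-2)*conj(-1)]
      = (1/16)[(12) + (4) + (-4*sqrt(2)) + (16) + (4*sqrt(2)) + (-8) + (8)] = 32/16 = 2
  <chi_rho, chi_3> = (1/16)[1*(12)*conj(1) + 1*(4)*conj(1) + 2*(-2*sqrt(2))*conj(-1) + 2*(8)*conj(1) + 2*(2*sqrt(2))*conj(-1) + 4*(2)*conj(1) + 4*(-2)*conj(-1)]
      = (1/16)[(12) + (4) + (4*sqrt(2)) + (16) + (-4*sqrt(2)) + (8) + (8)] = 48/16 = 3
  <chi_rho, chi_4> = (1/16)[1*(12)*conj(1) + 1*(4)*conj(1) + 2*(-2*sqrt(2))*conj(-1) + 2*(8)*conj(1) + 2*(2*sqrt(2))*conj(-1) + 4*(2)*conj(-1) + 4*(-2)*conj(1)]
      = (1/16)[(12) + (4) + (4*sqrt(2)) + (16) + (-4*sqrt(2)) + (-8) + (-8)] = 16/16 = 1
  <chi_rho, chi_5> = (1/16)[1*(12)*conj(2) + 1*(4)*conj(-2) + 2*(-2*sqrt(2))*conj(sqrt(2)) + 2*(8)*conj(0) + 2*(2*sqrt(2))*conj(-sqrt(2)) + 4*(2)*conj(0) + 4*(-2)*conj(0)]
      = (1/16)[(24) + (-8) + (-8) + (0) + (-8) + (0) + (0)] = 0/16 = 0
  <chi_rho, chi_6> = (1/16)[1*(12)*conj(2) + 1*(4)*conj(2) + 2*(-2*sqrt(2))*conj(0) + 2*(8)*conj(-2) + 2*(2*sqrt(2))*conj(0) + 4*(2)*conj(0) + 4*(-2)*conj(0)]
      = (1/16)[(24) + (8) + (0) + (-32) + (0) + (0) + (0)] = 0/16 = 0
  <chi_rho, chi_7> = (1/16)[1*(12)*conj(2) + 1*(4)*conj(-2) + 2*(-2*sqrt(2))*conj(-sqrt(2)) + 2*(8)*conj(0) + 2*(2*sqrt(2))*conj(sqrt(2)) + 4*(2)*conj(0) + 4*(-2)*conj(0)]
      = (1/16)[(24) + (-8) + (8) + (0) + (8) + (0) + (0)] = 32/16 = 2
Dimension check: dim(rho) = sum (mult * dim) = 2*1 + 2*1 + 3*1 + 1*1 + 0*2 + 0*2 + 2*2 = 12 = chi_rho(e) = 12.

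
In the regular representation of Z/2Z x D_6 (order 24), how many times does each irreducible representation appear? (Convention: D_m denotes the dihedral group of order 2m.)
Each irreducible V_i of dimension d_i appears with multiplicity d_i, i.e. rho_reg = (direct sum over all irreducibles V_i) d_i V_i. The irreducible dimensions for Z/2Z x D_6 are 1, 1, 1, 1, 1, 1, 1, 1, 2, 2, 2, 2: 8 irreducibles of dimension 1, each with multiplicity 1; 4 irreducibles of dimension 2, each with multiplicity 2. Total dimension 8*1*1 + 4*2*2 = 24 = |G|.

Proof sketch: General theorem: in the regular representation of a finite group G, each irreducible appears with multiplicity equal to its dimension. Check: dim(rho_reg) = sum d_i^2 = 1 + 1 + 1 + 1 + 1 + 1 + 1 + 1 + 4 + 4 + 4 + 4 = 24 = |G|.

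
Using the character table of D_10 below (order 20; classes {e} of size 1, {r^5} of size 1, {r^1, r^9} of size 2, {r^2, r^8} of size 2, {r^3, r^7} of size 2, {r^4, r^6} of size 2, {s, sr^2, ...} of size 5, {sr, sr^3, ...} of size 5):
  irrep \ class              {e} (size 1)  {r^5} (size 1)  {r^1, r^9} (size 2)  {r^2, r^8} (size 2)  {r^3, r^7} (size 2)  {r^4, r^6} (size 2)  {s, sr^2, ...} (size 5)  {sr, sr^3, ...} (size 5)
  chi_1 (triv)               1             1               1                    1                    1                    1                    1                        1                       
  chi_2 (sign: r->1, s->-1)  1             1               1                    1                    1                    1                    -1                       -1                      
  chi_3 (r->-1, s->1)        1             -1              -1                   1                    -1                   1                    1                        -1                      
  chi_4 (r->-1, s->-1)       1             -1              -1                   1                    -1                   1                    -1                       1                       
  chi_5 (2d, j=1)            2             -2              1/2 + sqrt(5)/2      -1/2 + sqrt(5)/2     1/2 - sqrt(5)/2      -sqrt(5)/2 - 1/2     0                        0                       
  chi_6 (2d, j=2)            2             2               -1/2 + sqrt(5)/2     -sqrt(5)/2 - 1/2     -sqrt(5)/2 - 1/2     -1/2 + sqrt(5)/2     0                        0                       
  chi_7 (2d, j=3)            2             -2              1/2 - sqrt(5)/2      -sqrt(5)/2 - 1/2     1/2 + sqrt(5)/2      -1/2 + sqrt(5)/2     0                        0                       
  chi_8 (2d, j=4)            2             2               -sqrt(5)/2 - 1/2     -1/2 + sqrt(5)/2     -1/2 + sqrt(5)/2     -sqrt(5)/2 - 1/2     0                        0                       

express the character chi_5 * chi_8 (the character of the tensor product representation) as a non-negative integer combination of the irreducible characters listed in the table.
chi_5 tensor chi_8 = chi_3 + chi_4 + chi_7 (all other irreducibles have multiplicity 0).

Why: The character of a tensor product is the pointwise product (chi_5 * chi_8)(C) = chi_5(C) * chi_8(C):
  {e}: (2)*(2), {r^5}: (-2)*(2), {r^1, r^9}: (1/2 + sqrt(5)/2)*(-sqrt(5)/2 - 1/2), {r^2, r^8}: (-1/2 + sqrt(5)/2)*(-1/2 + sqrt(5)/2), {r^3, r^7}: (1/2 - sqrt(5)/2)*(-1/2 + sqrt(5)/2), {r^4, r^6}: (-sqrt(5)/2 - 1/2)*(-sqrt(5)/2 - 1/2), {s, sr^2, ...}: (0)*(0), {sr, sr^3, ...}: (0)*(0)
so (chi_5 * chi_8) takes values
  {e} -> 4, {r^5} -> -4, {r^1, r^9} -> -3/2 - sqrt(5)/2, {r^2, r^8} -> 3/2 - sqrt(5)/2, {r^3, r^7} -> -3/2 + sqrt(5)/2, {r^4, r^6} -> sqrt(5)/2 + 3/2, {s, sr^2, ...} -> 0, {sr, sr^3, ...} -> 0.
Now take the inner product of this character with each irreducible chi from the table, <chi_5*chi_8, chi> = (1/20) sum_C |C| (chi_5*chi_8)(C) conj(chi(C)):
  <chi_5*chi_8, chi_1> = (1/20)[1*(4)*conj(1) + 1*(-4)*conj(1) + 2*(-3/2 - sqrt(5)/2)*conj(1) + 2*(3/2 - sqrt(5)/2)*conj(1) + 2*(-3/2 + sqrt(5)/2)*conj(1) + 2*(sqrt(5)/2 + 3/2)*conj(1) + 5*(0)*conj(1) + 5*(0)*conj(1)]
      = (1/20)[(4) + (-4) + (-3 - sqrt(5)) + (3 - sqrt(5)) + (-3 + sqrt(5)) + (sqrt(5) + 3) + (0) + (0)] = 0/20 = 0
  <chi_5*chi_8, chi_2> = (1/20)[1*(4)*conj(1) + 1*(-4)*conj(1) + 2*(-3/2 - sqrt(5)/2)*conj(1) + 2*(3/2 - sqrt(5)/2)*conj(1) + 2*(-3/2 + sqrt(5)/2)*conj(1) + 2*(sqrt(5)/2 + 3/2)*conj(1) + 5*(0)*conj(-1) + 5*(0)*conj(-1)]
      = (1/20)[(4) + (-4) + (-3 - sqrt(5)) + (3 - sqrt(5)) + (-3 + sqrt(5)) + (sqrt(5) + 3) + (0) + (0)] = 0/20 = 0
  <chi_5*chi_8, chi_3> = (1/20)[1*(4)*conj(1) + 1*(-4)*conj(-1) + 2*(-3/2 - sqrt(5)/2)*conj(-1) + 2*(3/2 - sqrt(5)/2)*conj(1) + 2*(-3/2 + sqrt(5)/2)*conj(-1) + 2*(sqrt(5)/2 + 3/2)*conj(1) + 5*(0)*conj(1) + 5*(0)*conj(-1)]
      = (1/20)[(4) + (4) + (sqrt(5) + 3) + (3 - sqrt(5)) + (3 - sqrt(5)) + (sqrt(5) + 3) + (0) + (0)] = 20/20 = 1
  <chi_5*chi_8, chi_4> = (1/20)[1*(4)*conj(1) + 1*(-4)*conj(-1) + 2*(-3/2 - sqrt(5)/2)*conj(-1) + 2*(3/2 - sqrt(5)/2)*conj(1) + 2*(-3/2 + sqrt(5)/2)*conj(-1) + 2*(sqrt(5)/2 + 3/2)*conj(1) + 5*(0)*conj(-1) + 5*(0)*conj(1)]
      = (1/20)[(4) + (4) + (sqrt(5) + 3) + (3 - sqrt(5)) + (3 - sqrt(5)) + (sqrt(5) + 3) + (0) + (0)] = 20/20 = 1
  <chi_5*chi_8, chi_5> = (1/20)[1*(4)*conj(2) + 1*(-4)*conj(-2) + 2*(-3/2 - sqrt(5)/2)*conj(1/2 + sqrt(5)/2) + 2*(3/2 - sqrt(5)/2)*conj(-1/2 + sqrt(5)/2) + 2*(-3/2 + sqrt(5)/2)*conj(1/2 - sqrt(5)/2) + 2*(sqrt(5)/2 + 3/2)*conj(-sqrt(5)/2 - 1/2) + 5*(0)*conj(0) + 5*(0)*conj(0)]
      = (1/20)[(8) + (8) + (-2*sqrt(5) - 4) + (-4 + 2*sqrt(5)) + (-4 + 2*sqrt(5)) + (-2*sqrt(5) - 4) + (0) + (0)] = 0/20 = 0
  <chi_5*chi_8, chi_6> = (1/20)[1*(4)*conj(2) + 1*(-4)*conj(2) + 2*(-3/2 - sqrt(5)/2)*conj(-1/2 + sqrt(5)/2) + 2*(3/2 - sqrt(5)/2)*conj(-sqrt(5)/2 - 1/2) + 2*(-3/2 + sqrt(5)/2)*conj(-sqrt(5)/2 - 1/2) + 2*(sqrt(5)/2 + 3/2)*conj(-1/2 + sqrt(5)/2) + 5*(0)*conj(0) + 5*(0)*conj(0)]
      = (1/20)[(8) + (-8) + (-sqrt(5) - 1) + (1 - sqrt(5)) + (-1 + sqrt(5)) + (1 + sqrt(5)) + (0) + (0)] = 0/20 = 0
  <chi_5*chi_8, chi_7> = (1/20)[1*(4)*conj(2) + 1*(-4)*conj(-2) + 2*(-3/2 - sqrt(5)/2)*conj(1/2 - sqrt(5)/2) + 2*(3/2 - sqrt(5)/2)*conj(-sqrt(5)/2 - 1/2) + 2*(-3/2 + sqrt(5)/2)*conj(1/2 + sqrt(5)/2) + 2*(sqrt(5)/2 + 3/2)*conj(-1/2 + sqrt(5)/2) + 5*(0)*conj(0) + 5*(0)*conj(0)]
      = (1/20)[(8) + (8) + (1 + sqrt(5)) + (1 - sqrt(5)) + (1 - sqrt(5)) + (1 + sqrt(5)) + (0) + (0)] = 20/20 = 1
  <chi_5*chi_8, chi_8> = (1/20)[1*(4)*conj(2) + 1*(-4)*conj(2) + 2*(-3/2 - sqrt(5)/2)*conj(-sqrt(5)/2 - 1/2) + 2*(3/2 - sqrt(5)/2)*conj(-1/2 + sqrt(5)/2) + 2*(-3/2 + sqrt(5)/2)*conj(-1/2 + sqrt(5)/2) + 2*(sqrt(5)/2 + 3/2)*conj(-sqrt(5)/2 - 1/2) + 5*(0)*conj(0) + 5*(0)*conj(0)]
      = (1/20)[(8) + (-8) + (4 + 2*sqrt(5)) + (-4 + 2*sqrt(5)) + (4 - 2*sqrt(5)) + (-2*sqrt(5) - 4) + (0) + (0)] = 0/20 = 0
Hence the multiplicities are chi_3: 1, chi_4: 1, chi_7: 1. Dimension check: dim(chi_5)*dim(chi_8) = 2*2 = 4 and sum (mult * dim) = 1*1 + 1*1 + 1*2 = 4.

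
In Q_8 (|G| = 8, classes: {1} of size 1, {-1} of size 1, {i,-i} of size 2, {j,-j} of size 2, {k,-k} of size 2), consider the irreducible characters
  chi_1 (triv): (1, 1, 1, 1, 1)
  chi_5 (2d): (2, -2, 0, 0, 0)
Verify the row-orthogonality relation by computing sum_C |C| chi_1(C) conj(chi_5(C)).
Sum = 0; so <chi_1, chi_5> = 0 (distinct irreducibles are orthogonal).

Details: Compute term by term over conjugacy classes (|C| * chi_1(C) * conj(chi_5(C))):
  1*(1)*conj(2) + 1*(1)*conj(-2) + 2*(1)*conj(0) + 2*(1)*conj(0) + 2*(1)*conj(0)
  = (2) + (-2) + (0) + (0) + (0)
  = 0.
Dividing by |G| = 8 gives 0/8 = 0, matching the row-orthogonality relation <chi_1, chi_5> = [chi_1 = chi_5].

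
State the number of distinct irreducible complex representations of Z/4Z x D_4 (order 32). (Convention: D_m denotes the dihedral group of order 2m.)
20

Argument: The number of irreducible complex representations of a finite group equals its number of conjugacy classes. For a direct product, #classes(G x H) = #classes(G) * #classes(H). Z/4Z has 4 classes (abelian), D_4 has 5 classes, so 4 * 5 = 20, so Z/4Z x D_4 (order 32) has exactly 20 irreducible complex representations.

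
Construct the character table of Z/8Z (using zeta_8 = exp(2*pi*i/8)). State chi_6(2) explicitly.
Character table of Z/8Z (irreps indexed chi_0,...,chi_7 with chi_k(m) = zeta_8^(k*m), zeta_8 = exp(2*pi*i/8)):
  irrep \ class  {0} (size 1)  {1} (size 1)    {2} (size 1)  {3} (size 1)    {4} (size 1)  {5} (size 1)    {6} (size 1)  {7} (size 1)  
  chi_0          1             1               1             1               1             1               1             1             
  chi_1          1             exp(I*pi/4)     I             exp(3*I*pi/4)   -1            exp(-3*I*pi/4)  -I            exp(-I*pi/4)  
  chi_2          1             I               -1            -I              1             I               -1            -I            
  chi_3          1             exp(3*I*pi/4)   -I            exp(I*pi/4)     -1            exp(-I*pi/4)    I             exp(-3*I*pi/4)
  chi_4          1             -1              1             -1              1             -1              1             -1            
  chi_5          1             exp(-3*I*pi/4)  I             exp(-I*pi/4)    -1            exp(I*pi/4)     -I            exp(3*I*pi/4) 
  chi_6          1             -I              -1            I               1             -I              -1            I             
  chi_7          1             exp(-I*pi/4)    -I            exp(-3*I*pi/4)  -1            exp(3*I*pi/4)   I             exp(I*pi/4)   

Spot check: chi_6(2) = zeta_8^(6*2) = zeta_8^12 = -1.

Details: Z/8Z is abelian, so all 8 irreducible complex representations are 1-dimensional. They are given by chi_k(m) = zeta_8^(k*m) for k = 0,...,7. Row orthogonality: sum_m chi_k(m) conj(chi_l(m)) = 8 * [k = l].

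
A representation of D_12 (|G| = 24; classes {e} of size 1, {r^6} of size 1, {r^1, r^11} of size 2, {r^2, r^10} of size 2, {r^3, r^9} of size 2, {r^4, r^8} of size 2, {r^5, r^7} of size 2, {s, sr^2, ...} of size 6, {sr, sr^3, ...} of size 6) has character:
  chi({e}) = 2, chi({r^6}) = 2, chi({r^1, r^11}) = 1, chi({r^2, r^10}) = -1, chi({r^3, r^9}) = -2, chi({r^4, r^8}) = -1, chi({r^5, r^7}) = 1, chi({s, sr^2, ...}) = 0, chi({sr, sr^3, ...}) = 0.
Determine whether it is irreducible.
Irreducible: <chi, chi> = 1.

Derivation: <chi, chi> = (1/|G|) sum_C |C| * |chi(C)|^2 = (1/24)[1*|2|^2 + 1*|2|^2 + 2*|1|^2 + 2*|-1|^2 + 2*|-2|^2 + 2*|-1|^2 + 2*|1|^2 + 6*|0|^2 + 6*|0|^2]
  = (1/24)[(4) + (4) + (2) + (2) + (8) + (2) + (2) + (0) + (0)] = 24/24 = 1.
A character is irreducible iff <chi, chi> = 1, so this representation is irreducible.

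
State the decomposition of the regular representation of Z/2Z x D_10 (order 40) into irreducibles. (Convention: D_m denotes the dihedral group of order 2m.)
Each irreducible V_i of dimension d_i appears with multiplicity d_i, i.e. rho_reg = (direct sum over all irreducibles V_i) d_i V_i. The irreducible dimensions for Z/2Z x D_10 are 1, 1, 1, 1, 1, 1, 1, 1, 2, 2, 2, 2, 2, 2, 2, 2: 8 irreducibles of dimension 1, each with multiplicity 1; 8 irreducibles of dimension 2, each with multiplicity 2. Total dimension 8*1*1 + 8*2*2 = 40 = |G|.

Justification: General theorem: in the regular representation of a finite group G, each irreducible appears with multiplicity equal to its dimension. Check: dim(rho_reg) = sum d_i^2 = 1 + 1 + 1 + 1 + 1 + 1 + 1 + 1 + 4 + 4 + 4 + 4 + 4 + 4 + 4 + 4 = 40 = |G|.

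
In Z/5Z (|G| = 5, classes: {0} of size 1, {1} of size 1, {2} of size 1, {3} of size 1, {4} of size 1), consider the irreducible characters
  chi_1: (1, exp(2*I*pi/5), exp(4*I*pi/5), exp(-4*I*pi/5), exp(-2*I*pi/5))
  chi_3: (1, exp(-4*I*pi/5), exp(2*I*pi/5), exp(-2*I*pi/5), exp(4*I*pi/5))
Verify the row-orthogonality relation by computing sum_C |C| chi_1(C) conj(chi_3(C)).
Sum = 0; so <chi_1, chi_3> = 0 (distinct irreducibles are orthogonal).

Justification: Compute term by term over conjugacy classes (|C| * chi_1(C) * conj(chi_3(C))):
  1*(1)*conj(1) + 1*(exp(2*I*pi/5))*conj(exp(-4*I*pi/5)) + 1*(exp(4*I*pi/5))*conj(exp(2*I*pi/5)) + 1*(exp(-4*I*pi/5))*conj(exp(-2*I*pi/5)) + 1*(exp(-2*I*pi/5))*conj(exp(4*I*pi/5))
  = (1) + (exp(-4*I*pi/5)) + (exp(2*I*pi/5)) + (exp(-2*I*pi/5)) + (exp(4*I*pi/5))
  = 0.
(Exp terms are combined using exp(i*s)*conj(exp(i*t)) = exp(i*(s-t)), and sums of them are collapsed using the identity that for every m > 1 the m distinct m-th roots of unity sum to 0, e.g. 1 + exp(2*I*pi/3) + exp(-2*I*pi/3) = 0.)
Dividing by |G| = 5 gives 0/5 = 0, matching the row-orthogonality relation <chi_1, chi_3> = [chi_1 = chi_3].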